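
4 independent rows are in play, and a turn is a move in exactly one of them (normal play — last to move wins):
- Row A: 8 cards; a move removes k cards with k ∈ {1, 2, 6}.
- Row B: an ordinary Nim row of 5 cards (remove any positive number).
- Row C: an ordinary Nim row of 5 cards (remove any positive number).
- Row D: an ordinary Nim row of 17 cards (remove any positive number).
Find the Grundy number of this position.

For row A, compute g(0), g(1), … with moves {1, 2, 6}:
k:     0  1  2  3  4  5  6  7  8
g(k):  0  1  2  0  1  2  3  0  1
So g(8) = 1.
Row B is a plain Nim row of size 5, so its Grundy value is 5.
Row C is a plain Nim row of size 5, so its Grundy value is 5.
Row D is a plain Nim row of size 17, so its Grundy value is 17.
The value of a disjunctive sum is the nim-sum of the parts.
Combined value = 1 ⊕ 5 ⊕ 5 ⊕ 17 = 16.

16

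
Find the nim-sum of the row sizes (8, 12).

4

Nim-sum: 8 ⊕ 12 = 4.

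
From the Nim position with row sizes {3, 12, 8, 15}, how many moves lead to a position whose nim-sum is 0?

3

Compute the nim-sum pairwise:
3 XOR 12 = 15
15 XOR 8 = 7
7 XOR 15 = 8
The overall nim-sum is X = 8. A row of size p has a winning move iff p XOR X < p (reduce it to p XOR X).
  3: 3 XOR 8 = 11 ≥ 3 — no move.
  12: 12 XOR 8 = 4 < 12 — winning move (to 4).
  8: 8 XOR 8 = 0 < 8 — winning move (to 0).
  15: 15 XOR 8 = 7 < 15 — winning move (to 7).
That gives 3 winning moves.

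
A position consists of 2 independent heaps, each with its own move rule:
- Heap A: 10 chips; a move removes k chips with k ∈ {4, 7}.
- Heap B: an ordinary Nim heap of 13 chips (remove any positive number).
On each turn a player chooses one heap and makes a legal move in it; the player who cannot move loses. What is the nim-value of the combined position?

For heap A, compute g(0), g(1), … with moves {4, 7}:
k:     0  1  2  3  4  5  6  7  8  9 10
g(k):  0  0  0  0  1  1  1  1  2  2  2
So g(10) = 2.
Heap B is a plain Nim heap of size 13, so its Grundy value is 13.
The value of a disjunctive sum is the nim-sum of the parts.
Combined value = 2 XOR 13 = 15.

15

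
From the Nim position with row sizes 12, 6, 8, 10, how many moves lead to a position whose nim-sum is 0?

Bitwise XOR of the heap sizes:
  1100  (12)
  0110  (6)
  1000  (8)
  1010  (10)
  ----
  1000  (8)
The overall nim-sum is X = 8. A row of size p has a winning move iff p XOR X < p (reduce it to p XOR X).
  12: 12 XOR 8 = 4 < 12 — winning move (to 4).
  6: 6 XOR 8 = 14 ≥ 6 — no move.
  8: 8 XOR 8 = 0 < 8 — winning move (to 0).
  10: 10 XOR 8 = 2 < 10 — winning move (to 2).
That gives 3 winning moves.

3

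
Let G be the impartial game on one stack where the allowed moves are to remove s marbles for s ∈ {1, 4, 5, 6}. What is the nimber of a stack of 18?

0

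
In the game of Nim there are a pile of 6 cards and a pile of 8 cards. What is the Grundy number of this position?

14

Compute the nim-sum pairwise:
6 ^ 8 = 14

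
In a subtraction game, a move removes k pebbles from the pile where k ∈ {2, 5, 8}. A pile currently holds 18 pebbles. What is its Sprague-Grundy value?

2

Compute g(0), g(1), … for moves {2, 5, 8}:
k:     0  1  2  3  4  5  6  7  8  9 10 11 12 13 14 15 16 17 18
g(k):  0  0  1  1  0  2  1  0  2  1  0  0  1  1  0  2  1  0  2
So g(18) = 2.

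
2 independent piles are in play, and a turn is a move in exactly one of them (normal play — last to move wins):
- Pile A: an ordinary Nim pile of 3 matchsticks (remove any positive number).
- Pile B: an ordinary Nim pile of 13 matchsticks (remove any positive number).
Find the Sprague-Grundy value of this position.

14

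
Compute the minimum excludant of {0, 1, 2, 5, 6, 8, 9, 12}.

The values 0, 1, 2 are all present; 3 is the first non-negative integer missing from the set.

3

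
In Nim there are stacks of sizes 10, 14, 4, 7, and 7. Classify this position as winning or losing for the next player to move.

In binary:
  1010  (10)
  1110  (14)
  0100  (4)
  0111  (7)
  0111  (7)
  ----
  0000  (0)
The nim-sum is 0, so this is a P-position: the player to move is in a losing position under optimal play.

Losing position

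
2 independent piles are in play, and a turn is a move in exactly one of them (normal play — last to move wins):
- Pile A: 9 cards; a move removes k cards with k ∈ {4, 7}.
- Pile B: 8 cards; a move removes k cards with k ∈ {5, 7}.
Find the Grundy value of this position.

3

Build the Grundy sequence for pile A with g(k) = mex{g(k−s) : s ∈ {4, 7}, s ≤ k}:
k:     0  1  2  3  4  5  6  7  8  9
g(k):  0  0  0  0  1  1  1  1  2  2
So g(9) = 2.
Build the Grundy sequence for pile B with g(k) = mex{g(k−s) : s ∈ {5, 7}, s ≤ k}:
k:     0  1  2  3  4  5  6  7  8
g(k):  0  0  0  0  0  1  1  1  1
So g(8) = 1.
The value of a disjunctive sum is the nim-sum of the parts.
Combined value = 2 ⊕ 1 = 3.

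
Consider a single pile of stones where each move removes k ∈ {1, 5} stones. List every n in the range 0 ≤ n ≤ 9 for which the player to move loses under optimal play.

0, 2, 4, 6, 8

Build the Grundy sequence with g(k) = mex{g(k−s) : s ∈ {1, 5}, s ≤ k}:
g(0) = mex{} = 0
g(1) = mex{0} = 1
g(2) = mex{1} = 0
g(3) = mex{0} = 1
g(4) = mex{1} = 0
g(5) = mex{0} = 1
g(6) = mex{1} = 0
g(7) = mex{0} = 1
g(8) = mex{1} = 0
g(9) = mex{0} = 1
The P-positions (g = 0) in 0..9 are 0, 2, 4, 6, 8.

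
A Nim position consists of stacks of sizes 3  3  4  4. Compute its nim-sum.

0

Nim-sum: 3 XOR 3 XOR 4 XOR 4 = 0.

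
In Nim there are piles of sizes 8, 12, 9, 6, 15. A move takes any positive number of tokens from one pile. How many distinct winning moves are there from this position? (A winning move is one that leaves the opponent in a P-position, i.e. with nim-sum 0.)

3

Nim-sum: 8 XOR 12 XOR 9 XOR 6 XOR 15 = 4.
The overall nim-sum is X = 4. A pile of size p has a winning move iff p XOR X < p (reduce it to p XOR X).
  8: 8 XOR 4 = 12 ≥ 8 — no move.
  12: 12 XOR 4 = 8 < 12 — winning move (to 8).
  9: 9 XOR 4 = 13 ≥ 9 — no move.
  6: 6 XOR 4 = 2 < 6 — winning move (to 2).
  15: 15 XOR 4 = 11 < 15 — winning move (to 11).
That gives 3 winning moves.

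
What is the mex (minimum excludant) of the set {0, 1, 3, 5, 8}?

2

The values 0, 1 are all present; 2 is the first non-negative integer missing from the set.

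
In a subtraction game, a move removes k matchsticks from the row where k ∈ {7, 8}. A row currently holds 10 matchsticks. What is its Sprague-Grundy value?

Grundy values for subtraction set {7, 8}:
g(0) = mex{} = 0
g(1) = mex{} = 0
g(2) = mex{} = 0
g(3) = mex{} = 0
g(4) = mex{} = 0
g(5) = mex{} = 0
g(6) = mex{} = 0
g(7) = mex{0} = 1
g(8) = mex{0} = 1
g(9) = mex{0} = 1
g(10) = mex{0} = 1
So g(10) = 1.

1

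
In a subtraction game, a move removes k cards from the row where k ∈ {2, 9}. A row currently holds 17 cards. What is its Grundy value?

1

Build the Grundy sequence with g(k) = mex{g(k−s) : s ∈ {2, 9}, s ≤ k}:
k:     0  1  2  3  4  5  6  7  8  9 10 11 12 13 14 15 16 17
g(k):  0  0  1  1  0  0  1  1  0  2  1  0  0  1  1  0  0  1
So g(17) = 1.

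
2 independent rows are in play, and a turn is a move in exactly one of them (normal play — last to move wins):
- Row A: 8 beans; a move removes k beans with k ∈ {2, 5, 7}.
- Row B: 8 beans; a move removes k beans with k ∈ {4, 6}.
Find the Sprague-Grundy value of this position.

0

For row A, compute g(0), g(1), … with moves {2, 5, 7}:
g(0) = mex{} = 0
g(1) = mex{} = 0
g(2) = mex{0} = 1
g(3) = mex{0} = 1
g(4) = mex{1} = 0
g(5) = mex{0,1} = 2
g(6) = mex{0} = 1
g(7) = mex{0,1,2} = 3
g(8) = mex{0,1} = 2
So g(8) = 2.
Grundy values for row B (subtraction set {4, 6}):
g(0) = mex{} = 0
g(1) = mex{} = 0
g(2) = mex{} = 0
g(3) = mex{} = 0
g(4) = mex{0} = 1
g(5) = mex{0} = 1
g(6) = mex{0} = 1
g(7) = mex{0} = 1
g(8) = mex{0,1} = 2
So g(8) = 2.
By the Sprague-Grundy theorem, the Grundy value of a sum of independent games is the XOR of the component values.
Combined value = 2 XOR 2 = 0.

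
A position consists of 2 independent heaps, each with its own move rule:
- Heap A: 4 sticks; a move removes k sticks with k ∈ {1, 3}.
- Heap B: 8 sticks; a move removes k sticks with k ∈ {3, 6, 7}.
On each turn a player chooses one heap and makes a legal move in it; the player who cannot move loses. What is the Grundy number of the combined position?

2

Build the Grundy sequence for heap A with g(k) = mex{g(k−s) : s ∈ {1, 3}, s ≤ k}:
k:     0  1  2  3  4
g(k):  0  1  0  1  0
So g(4) = 0.
Grundy values for heap B (subtraction set {3, 6, 7}):
k:     0  1  2  3  4  5  6  7  8
g(k):  0  0  0  1  1  1  2  2  2
So g(8) = 2.
By the Sprague-Grundy theorem, the Grundy value of a sum of independent games is the XOR of the component values.
Combined value = 0 XOR 2 = 2.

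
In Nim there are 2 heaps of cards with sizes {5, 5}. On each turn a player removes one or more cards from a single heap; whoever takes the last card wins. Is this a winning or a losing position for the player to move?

Compute the nim-sum pairwise:
5 ^ 5 = 0
The nim-sum is 0, so this is a P-position: the player to move is in a losing position under optimal play.

Losing position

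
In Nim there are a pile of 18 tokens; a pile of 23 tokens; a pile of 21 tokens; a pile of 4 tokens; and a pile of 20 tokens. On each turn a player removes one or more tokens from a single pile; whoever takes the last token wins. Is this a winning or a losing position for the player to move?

Losing position

Compute the nim-sum pairwise:
18 ^ 23 = 5
5 ^ 21 = 16
16 ^ 4 = 20
20 ^ 20 = 0
The nim-sum is 0, so this is a P-position: the player to move is in a losing position under optimal play.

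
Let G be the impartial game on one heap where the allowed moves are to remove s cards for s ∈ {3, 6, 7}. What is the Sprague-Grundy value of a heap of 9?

3

Grundy values for subtraction set {3, 6, 7}:
g(0) = mex{} = 0
g(1) = mex{} = 0
g(2) = mex{} = 0
g(3) = mex{0} = 1
g(4) = mex{0} = 1
g(5) = mex{0} = 1
g(6) = mex{0,1} = 2
g(7) = mex{0,1} = 2
g(8) = mex{0,1} = 2
g(9) = mex{0,1,2} = 3
So g(9) = 3.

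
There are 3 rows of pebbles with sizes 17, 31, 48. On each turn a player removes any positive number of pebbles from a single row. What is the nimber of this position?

62

In binary:
  010001  (17)
  011111  (31)
  110000  (48)
  ------
  111110  (62)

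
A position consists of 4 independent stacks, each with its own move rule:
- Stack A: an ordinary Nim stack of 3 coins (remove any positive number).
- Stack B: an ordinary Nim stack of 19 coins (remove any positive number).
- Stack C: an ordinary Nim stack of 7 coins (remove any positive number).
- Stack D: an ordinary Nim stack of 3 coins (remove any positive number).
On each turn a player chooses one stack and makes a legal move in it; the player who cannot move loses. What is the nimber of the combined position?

Stack A is a plain Nim stack of size 3, so its Grundy value is 3.
Stack B is a plain Nim stack of size 19, so its Grundy value is 19.
Stack C is a plain Nim stack of size 7, so its Grundy value is 7.
Stack D is a plain Nim stack of size 3, so its Grundy value is 3.
The value of a disjunctive sum is the nim-sum of the parts.
Combined value = 3 XOR 19 XOR 7 XOR 3 = 20.

20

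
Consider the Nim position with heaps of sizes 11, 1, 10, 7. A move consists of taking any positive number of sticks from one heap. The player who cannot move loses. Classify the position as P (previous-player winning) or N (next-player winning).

In binary:
  1011  (11)
  0001  (1)
  1010  (10)
  0111  (7)
  ----
  0111  (7)
The nim-sum is 7 ≠ 0, so this is an N-position: the player to move can win.

N-position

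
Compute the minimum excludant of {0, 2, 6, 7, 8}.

1

0 is in the set but 1 is not, so the mex is 1.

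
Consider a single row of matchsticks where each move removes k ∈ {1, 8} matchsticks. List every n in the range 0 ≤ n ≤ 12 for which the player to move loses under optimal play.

0, 2, 4, 6, 9, 11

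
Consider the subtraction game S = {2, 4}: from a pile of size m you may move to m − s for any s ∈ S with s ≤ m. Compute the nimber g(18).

Build the Grundy sequence with g(k) = mex{g(k−s) : s ∈ {2, 4}, s ≤ k}:
k:     0  1  2  3  4  5  6  7  8  9 10 11 12 13 14 15 16 17 18
g(k):  0  0  1  1  2  2  0  0  1  1  2  2  0  0  1  1  2  2  0
So g(18) = 0.

0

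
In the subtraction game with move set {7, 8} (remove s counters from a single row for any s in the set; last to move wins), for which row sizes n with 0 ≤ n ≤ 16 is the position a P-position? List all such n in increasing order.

Build the Grundy sequence with g(k) = mex{g(k−s) : s ∈ {7, 8}, s ≤ k}:
k:     0  1  2  3  4  5  6  7  8  9 10 11 12 13 14 15 16
g(k):  0  0  0  0  0  0  0  1  1  1  1  1  1  1  2  0  0
The P-positions (g = 0) in 0..16 are 0, 1, 2, 3, 4, 5, 6, 15, 16.

0, 1, 2, 3, 4, 5, 6, 15, 16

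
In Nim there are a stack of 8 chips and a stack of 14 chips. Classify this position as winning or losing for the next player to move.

Winning position

Write each in binary and XOR column by column:
  1000  (8)
  1110  (14)
  ----
  0110  (6)
The nim-sum is 6 ≠ 0, so this is an N-position: the player to move can win.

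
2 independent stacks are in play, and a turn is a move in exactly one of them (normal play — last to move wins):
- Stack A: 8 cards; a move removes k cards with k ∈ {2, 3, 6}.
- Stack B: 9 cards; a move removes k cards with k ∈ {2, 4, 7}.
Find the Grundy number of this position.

2

Build the Grundy sequence for stack A with g(k) = mex{g(k−s) : s ∈ {2, 3, 6}, s ≤ k}:
k:     0  1  2  3  4  5  6  7  8
g(k):  0  0  1  1  2  0  3  1  2
So g(8) = 2.
For stack B, compute g(0), g(1), … with moves {2, 4, 7}:
g(0) = mex{} = 0
g(1) = mex{} = 0
g(2) = mex{0} = 1
g(3) = mex{0} = 1
g(4) = mex{0,1} = 2
g(5) = mex{0,1} = 2
g(6) = mex{1,2} = 0
g(7) = mex{0,1,2} = 3
g(8) = mex{0,2} = 1
g(9) = mex{1,2,3} = 0
So g(9) = 0.
By the Sprague-Grundy theorem, the Grundy value of a sum of independent games is the XOR of the component values.
Combined value = 2 XOR 0 = 2.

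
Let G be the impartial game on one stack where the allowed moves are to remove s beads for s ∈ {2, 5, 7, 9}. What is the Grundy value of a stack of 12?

0

Build the Grundy sequence with g(k) = mex{g(k−s) : s ∈ {2, 5, 7, 9}, s ≤ k}:
g(0) = mex{} = 0
g(1) = mex{} = 0
g(2) = mex{0} = 1
g(3) = mex{0} = 1
g(4) = mex{1} = 0
g(5) = mex{0,1} = 2
g(6) = mex{0} = 1
g(7) = mex{0,1,2} = 3
g(8) = mex{0,1} = 2
g(9) = mex{0,1,3} = 2
g(10) = mex{0,1,2} = 3
g(11) = mex{0,1,2} = 3
g(12) = mex{1,2,3} = 0
So g(12) = 0.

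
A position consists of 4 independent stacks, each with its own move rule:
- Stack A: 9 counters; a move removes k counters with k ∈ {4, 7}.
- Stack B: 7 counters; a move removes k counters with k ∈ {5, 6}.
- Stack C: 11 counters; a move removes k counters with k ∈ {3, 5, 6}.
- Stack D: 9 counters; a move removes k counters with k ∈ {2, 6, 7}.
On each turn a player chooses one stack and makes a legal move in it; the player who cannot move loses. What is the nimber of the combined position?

3

For stack A, compute g(0), g(1), … with moves {4, 7}:
k:     0  1  2  3  4  5  6  7  8  9
g(k):  0  0  0  0  1  1  1  1  2  2
So g(9) = 2.
Build the Grundy sequence for stack B with g(k) = mex{g(k−s) : s ∈ {5, 6}, s ≤ k}:
k:     0  1  2  3  4  5  6  7
g(k):  0  0  0  0  0  1  1  1
So g(7) = 1.
Build the Grundy sequence for stack C with g(k) = mex{g(k−s) : s ∈ {3, 5, 6}, s ≤ k}:
g(0) = mex{} = 0
g(1) = mex{} = 0
g(2) = mex{} = 0
g(3) = mex{0} = 1
g(4) = mex{0} = 1
g(5) = mex{0} = 1
g(6) = mex{0,1} = 2
g(7) = mex{0,1} = 2
g(8) = mex{0,1} = 2
g(9) = mex{1,2} = 0
g(10) = mex{1,2} = 0
g(11) = mex{1,2} = 0
So g(11) = 0.
Grundy values for stack D (subtraction set {2, 6, 7}):
k:     0  1  2  3  4  5  6  7  8  9
g(k):  0  0  1  1  0  0  1  1  2  0
So g(9) = 0.
By the Sprague-Grundy theorem, the Grundy value of a sum of independent games is the XOR of the component values.
Combined value = 2 ⊕ 1 ⊕ 0 ⊕ 0 = 3.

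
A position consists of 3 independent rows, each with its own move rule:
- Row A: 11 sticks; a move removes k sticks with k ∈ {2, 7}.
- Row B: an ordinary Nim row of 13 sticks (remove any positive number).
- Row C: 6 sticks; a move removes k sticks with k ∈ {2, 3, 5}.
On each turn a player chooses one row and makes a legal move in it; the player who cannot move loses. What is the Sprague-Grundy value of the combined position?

Grundy values for row A (subtraction set {2, 7}):
g(0) = mex{} = 0
g(1) = mex{} = 0
g(2) = mex{0} = 1
g(3) = mex{0} = 1
g(4) = mex{1} = 0
g(5) = mex{1} = 0
g(6) = mex{0} = 1
g(7) = mex{0} = 1
g(8) = mex{0,1} = 2
g(9) = mex{1} = 0
g(10) = mex{1,2} = 0
g(11) = mex{0} = 1
So g(11) = 1.
Row B is a plain Nim row of size 13, so its Grundy value is 13.
Grundy values for row C (subtraction set {2, 3, 5}):
k:     0  1  2  3  4  5  6
g(k):  0  0  1  1  2  2  3
So g(6) = 3.
The value of a disjunctive sum is the nim-sum of the parts.
Combined value = 1 ⊕ 13 ⊕ 3 = 15.

15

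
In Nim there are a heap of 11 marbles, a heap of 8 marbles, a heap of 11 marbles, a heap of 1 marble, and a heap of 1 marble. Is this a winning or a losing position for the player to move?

Winning position

Nim-sum: 11 ^ 8 ^ 11 ^ 1 ^ 1 = 8.
The nim-sum is 8 ≠ 0, so this is an N-position: the player to move can win.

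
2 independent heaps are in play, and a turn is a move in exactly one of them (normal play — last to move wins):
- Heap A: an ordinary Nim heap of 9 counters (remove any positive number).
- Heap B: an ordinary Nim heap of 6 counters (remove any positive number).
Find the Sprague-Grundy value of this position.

Heap A is a plain Nim heap of size 9, so its Grundy value is 9.
Heap B is a plain Nim heap of size 6, so its Grundy value is 6.
The value of a disjunctive sum is the nim-sum of the parts.
Combined value = 9 ⊕ 6 = 15.

15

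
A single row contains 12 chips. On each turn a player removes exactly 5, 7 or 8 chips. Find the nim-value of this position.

2

Build the Grundy sequence with g(k) = mex{g(k−s) : s ∈ {5, 7, 8}, s ≤ k}:
g(0) = mex{} = 0
g(1) = mex{} = 0
g(2) = mex{} = 0
g(3) = mex{} = 0
g(4) = mex{} = 0
g(5) = mex{0} = 1
g(6) = mex{0} = 1
g(7) = mex{0} = 1
g(8) = mex{0} = 1
g(9) = mex{0} = 1
g(10) = mex{0,1} = 2
g(11) = mex{0,1} = 2
g(12) = mex{0,1} = 2
So g(12) = 2.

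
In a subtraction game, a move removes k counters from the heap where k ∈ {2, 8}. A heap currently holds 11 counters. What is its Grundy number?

0

Grundy values for subtraction set {2, 8}:
g(0) = mex{} = 0
g(1) = mex{} = 0
g(2) = mex{0} = 1
g(3) = mex{0} = 1
g(4) = mex{1} = 0
g(5) = mex{1} = 0
g(6) = mex{0} = 1
g(7) = mex{0} = 1
g(8) = mex{0,1} = 2
g(9) = mex{0,1} = 2
g(10) = mex{1,2} = 0
g(11) = mex{1,2} = 0
So g(11) = 0.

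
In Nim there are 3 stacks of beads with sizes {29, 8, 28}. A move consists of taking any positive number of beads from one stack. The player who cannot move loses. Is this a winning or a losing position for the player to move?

Winning position

Nim-sum: 29 XOR 8 XOR 28 = 9.
The nim-sum is 9 ≠ 0, so this is an N-position: the player to move can win.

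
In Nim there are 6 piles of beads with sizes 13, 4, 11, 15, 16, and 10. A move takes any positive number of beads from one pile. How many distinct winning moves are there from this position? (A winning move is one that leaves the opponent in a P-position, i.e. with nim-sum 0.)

Compute the nim-sum pairwise:
13 XOR 4 = 9
9 XOR 11 = 2
2 XOR 15 = 13
13 XOR 16 = 29
29 XOR 10 = 23
The overall nim-sum is X = 23. A pile of size p has a winning move iff p XOR X < p (reduce it to p XOR X).
  13: 13 XOR 23 = 26 ≥ 13 — no move.
  4: 4 XOR 23 = 19 ≥ 4 — no move.
  11: 11 XOR 23 = 28 ≥ 11 — no move.
  15: 15 XOR 23 = 24 ≥ 15 — no move.
  16: 16 XOR 23 = 7 < 16 — winning move (to 7).
  10: 10 XOR 23 = 29 ≥ 10 — no move.
That gives 1 winning move.

1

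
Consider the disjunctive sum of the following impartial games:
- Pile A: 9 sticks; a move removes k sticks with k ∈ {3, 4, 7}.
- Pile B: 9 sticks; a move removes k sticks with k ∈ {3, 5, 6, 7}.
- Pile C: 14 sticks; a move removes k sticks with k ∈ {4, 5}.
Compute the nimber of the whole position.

Build the Grundy sequence for pile A with g(k) = mex{g(k−s) : s ∈ {3, 4, 7}, s ≤ k}:
k:     0  1  2  3  4  5  6  7  8  9
g(k):  0  0  0  1  1  1  2  2  2  3
So g(9) = 3.
Build the Grundy sequence for pile B with g(k) = mex{g(k−s) : s ∈ {3, 5, 6, 7}, s ≤ k}:
k:     0  1  2  3  4  5  6  7  8  9
g(k):  0  0  0  1  1  1  2  2  2  3
So g(9) = 3.
Build the Grundy sequence for pile C with g(k) = mex{g(k−s) : s ∈ {4, 5}, s ≤ k}:
k:     0  1  2  3  4  5  6  7  8  9 10 11 12 13 14
g(k):  0  0  0  0  1  1  1  1  2  0  0  0  0  1  1
So g(14) = 1.
The value of a disjunctive sum is the nim-sum of the parts.
Combined value = 3 ⊕ 3 ⊕ 1 = 1.

1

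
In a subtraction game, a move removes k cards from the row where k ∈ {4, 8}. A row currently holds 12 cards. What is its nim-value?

Compute g(0), g(1), … for moves {4, 8}:
k:     0  1  2  3  4  5  6  7  8  9 10 11 12
g(k):  0  0  0  0  1  1  1  1  2  2  2  2  0
So g(12) = 0.

0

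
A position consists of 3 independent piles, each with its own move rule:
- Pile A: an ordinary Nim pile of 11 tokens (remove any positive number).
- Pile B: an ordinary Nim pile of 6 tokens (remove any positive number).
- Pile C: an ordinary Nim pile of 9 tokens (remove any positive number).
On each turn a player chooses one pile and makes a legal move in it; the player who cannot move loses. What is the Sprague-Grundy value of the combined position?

4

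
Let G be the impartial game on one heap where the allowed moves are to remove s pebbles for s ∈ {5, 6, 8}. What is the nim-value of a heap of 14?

Compute g(0), g(1), … for moves {5, 6, 8}:
g(0) = mex{} = 0
g(1) = mex{} = 0
g(2) = mex{} = 0
g(3) = mex{} = 0
g(4) = mex{} = 0
g(5) = mex{0} = 1
g(6) = mex{0} = 1
g(7) = mex{0} = 1
g(8) = mex{0} = 1
g(9) = mex{0} = 1
g(10) = mex{0,1} = 2
g(11) = mex{0,1} = 2
g(12) = mex{0,1} = 2
g(13) = mex{1} = 0
g(14) = mex{1} = 0
So g(14) = 0.

0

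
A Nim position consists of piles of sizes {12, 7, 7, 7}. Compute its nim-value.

11

Nim-sum: 12 XOR 7 XOR 7 XOR 7 = 11.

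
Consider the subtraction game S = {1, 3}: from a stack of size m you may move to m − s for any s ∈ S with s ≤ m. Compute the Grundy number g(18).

0

Build the Grundy sequence with g(k) = mex{g(k−s) : s ∈ {1, 3}, s ≤ k}:
k:     0  1  2  3  4  5  6  7  8  9 10 11 12 13 14 15 16 17 18
g(k):  0  1  0  1  0  1  0  1  0  1  0  1  0  1  0  1  0  1  0
So g(18) = 0.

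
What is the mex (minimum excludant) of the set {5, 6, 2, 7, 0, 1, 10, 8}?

3

The values 0, 1, 2 are all present; 3 is the first non-negative integer missing from the set.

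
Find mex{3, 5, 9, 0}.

1

0 is in the set but 1 is not, so the mex is 1.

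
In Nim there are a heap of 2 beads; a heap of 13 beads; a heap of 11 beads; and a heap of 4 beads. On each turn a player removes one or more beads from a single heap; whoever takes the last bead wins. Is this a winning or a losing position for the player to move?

Write each in binary and XOR column by column:
  0010  (2)
  1101  (13)
  1011  (11)
  0100  (4)
  ----
  0000  (0)
The nim-sum is 0, so this is a P-position: the player to move is in a losing position under optimal play.

Losing position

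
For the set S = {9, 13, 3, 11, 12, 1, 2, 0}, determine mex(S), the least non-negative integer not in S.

The values 0, 1, 2, 3 are all present; 4 is the first non-negative integer missing from the set.

4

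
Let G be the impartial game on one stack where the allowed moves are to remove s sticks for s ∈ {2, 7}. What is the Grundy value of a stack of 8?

Compute g(0), g(1), … for moves {2, 7}:
g(0) = mex{} = 0
g(1) = mex{} = 0
g(2) = mex{0} = 1
g(3) = mex{0} = 1
g(4) = mex{1} = 0
g(5) = mex{1} = 0
g(6) = mex{0} = 1
g(7) = mex{0} = 1
g(8) = mex{0,1} = 2
So g(8) = 2.

2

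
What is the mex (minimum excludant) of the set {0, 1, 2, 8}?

3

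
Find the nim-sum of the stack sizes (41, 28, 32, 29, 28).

20

Bitwise XOR of the heap sizes:
  101001  (41)
  011100  (28)
  100000  (32)
  011101  (29)
  011100  (28)
  ------
  010100  (20)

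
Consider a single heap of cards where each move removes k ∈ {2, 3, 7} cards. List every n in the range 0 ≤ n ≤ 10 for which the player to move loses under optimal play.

Build the Grundy sequence with g(k) = mex{g(k−s) : s ∈ {2, 3, 7}, s ≤ k}:
k:     0  1  2  3  4  5  6  7  8  9 10
g(k):  0  0  1  1  2  0  0  1  1  2  0
The P-positions (g = 0) in 0..10 are 0, 1, 5, 6, 10.

0, 1, 5, 6, 10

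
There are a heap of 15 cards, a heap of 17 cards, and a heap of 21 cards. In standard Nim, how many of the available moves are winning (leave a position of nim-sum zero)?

1

Write each in binary and XOR column by column:
  01111  (15)
  10001  (17)
  10101  (21)
  -----
  01011  (11)
The overall nim-sum is X = 11. A heap of size p has a winning move iff p XOR X < p (reduce it to p XOR X).
  15: 15 XOR 11 = 4 < 15 — winning move (to 4).
  17: 17 XOR 11 = 26 ≥ 17 — no move.
  21: 21 XOR 11 = 30 ≥ 21 — no move.
That gives 1 winning move.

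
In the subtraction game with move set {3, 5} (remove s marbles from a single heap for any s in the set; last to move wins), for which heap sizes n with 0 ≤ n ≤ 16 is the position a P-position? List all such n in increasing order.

0, 1, 2, 8, 9, 10, 16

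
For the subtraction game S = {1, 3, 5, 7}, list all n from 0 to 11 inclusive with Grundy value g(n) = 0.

0, 2, 4, 6, 8, 10

Grundy values for subtraction set {1, 3, 5, 7}:
k:     0  1  2  3  4  5  6  7  8  9 10 11
g(k):  0  1  0  1  0  1  0  1  0  1  0  1
The P-positions (g = 0) in 0..11 are 0, 2, 4, 6, 8, 10.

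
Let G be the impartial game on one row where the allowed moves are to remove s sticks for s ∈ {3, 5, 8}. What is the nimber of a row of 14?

1

Grundy values for subtraction set {3, 5, 8}:
g(0) = mex{} = 0
g(1) = mex{} = 0
g(2) = mex{} = 0
g(3) = mex{0} = 1
g(4) = mex{0} = 1
g(5) = mex{0} = 1
g(6) = mex{0,1} = 2
g(7) = mex{0,1} = 2
g(8) = mex{0,1} = 2
g(9) = mex{0,1,2} = 3
g(10) = mex{0,1,2} = 3
g(11) = mex{1,2} = 0
g(12) = mex{1,2,3} = 0
g(13) = mex{1,2,3} = 0
g(14) = mex{0,2,3} = 1
So g(14) = 1.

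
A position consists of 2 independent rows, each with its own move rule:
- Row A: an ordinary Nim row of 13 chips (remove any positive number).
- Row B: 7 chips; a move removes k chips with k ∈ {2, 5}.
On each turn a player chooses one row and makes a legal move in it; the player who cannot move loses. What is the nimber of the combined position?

13

Row A is a plain Nim row of size 13, so its Grundy value is 13.
For row B, compute g(0), g(1), … with moves {2, 5}:
g(0) = mex{} = 0
g(1) = mex{} = 0
g(2) = mex{0} = 1
g(3) = mex{0} = 1
g(4) = mex{1} = 0
g(5) = mex{0,1} = 2
g(6) = mex{0} = 1
g(7) = mex{1,2} = 0
So g(7) = 0.
By the Sprague-Grundy theorem, the Grundy value of a sum of independent games is the XOR of the component values.
Combined value = 13 ⊕ 0 = 13.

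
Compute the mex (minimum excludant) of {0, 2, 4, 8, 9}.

0 is in the set but 1 is not, so the mex is 1.

1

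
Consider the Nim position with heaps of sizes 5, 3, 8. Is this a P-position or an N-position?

Bitwise XOR of the heap sizes:
  0101  (5)
  0011  (3)
  1000  (8)
  ----
  1110  (14)
The nim-sum is 14 ≠ 0, so this is an N-position: the player to move can win.

N-position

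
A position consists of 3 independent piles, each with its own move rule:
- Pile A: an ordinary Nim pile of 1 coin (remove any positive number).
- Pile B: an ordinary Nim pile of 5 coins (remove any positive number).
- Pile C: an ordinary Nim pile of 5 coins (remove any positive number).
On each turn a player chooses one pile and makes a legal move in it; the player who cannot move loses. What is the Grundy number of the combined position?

Pile A is a plain Nim pile of size 1, so its Grundy value is 1.
Pile B is a plain Nim pile of size 5, so its Grundy value is 5.
Pile C is a plain Nim pile of size 5, so its Grundy value is 5.
By the Sprague-Grundy theorem, the Grundy value of a sum of independent games is the XOR of the component values.
Combined value = 1 XOR 5 XOR 5 = 1.

1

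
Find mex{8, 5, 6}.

0 is not in the set, so the mex is 0.

0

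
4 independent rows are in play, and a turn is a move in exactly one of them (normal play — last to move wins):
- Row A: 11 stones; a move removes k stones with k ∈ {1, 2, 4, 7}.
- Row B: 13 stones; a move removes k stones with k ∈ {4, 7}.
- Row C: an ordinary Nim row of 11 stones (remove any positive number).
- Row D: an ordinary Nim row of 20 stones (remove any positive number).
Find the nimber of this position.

29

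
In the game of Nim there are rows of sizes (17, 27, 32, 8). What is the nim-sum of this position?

Nim-sum: 17 ^ 27 ^ 32 ^ 8 = 34.

34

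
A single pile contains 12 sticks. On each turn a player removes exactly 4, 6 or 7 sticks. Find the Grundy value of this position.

0

Grundy values for subtraction set {4, 6, 7}:
g(0) = mex{} = 0
g(1) = mex{} = 0
g(2) = mex{} = 0
g(3) = mex{} = 0
g(4) = mex{0} = 1
g(5) = mex{0} = 1
g(6) = mex{0} = 1
g(7) = mex{0} = 1
g(8) = mex{0,1} = 2
g(9) = mex{0,1} = 2
g(10) = mex{0,1} = 2
g(11) = mex{1} = 0
g(12) = mex{1,2} = 0
So g(12) = 0.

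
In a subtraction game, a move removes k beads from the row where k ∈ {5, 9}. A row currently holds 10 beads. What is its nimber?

2

Grundy values for subtraction set {5, 9}:
k:     0  1  2  3  4  5  6  7  8  9 10
g(k):  0  0  0  0  0  1  1  1  1  1  2
So g(10) = 2.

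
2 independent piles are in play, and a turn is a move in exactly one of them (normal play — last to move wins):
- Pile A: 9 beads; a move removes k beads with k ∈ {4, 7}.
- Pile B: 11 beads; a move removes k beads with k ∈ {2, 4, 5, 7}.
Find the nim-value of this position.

Build the Grundy sequence for pile A with g(k) = mex{g(k−s) : s ∈ {4, 7}, s ≤ k}:
k:     0  1  2  3  4  5  6  7  8  9
g(k):  0  0  0  0  1  1  1  1  2  2
So g(9) = 2.
For pile B, compute g(0), g(1), … with moves {2, 4, 5, 7}:
k:     0  1  2  3  4  5  6  7  8  9 10 11
g(k):  0  0  1  1  2  2  3  3  4  0  0  1
So g(11) = 1.
The value of a disjunctive sum is the nim-sum of the parts.
Combined value = 2 ⊕ 1 = 3.

3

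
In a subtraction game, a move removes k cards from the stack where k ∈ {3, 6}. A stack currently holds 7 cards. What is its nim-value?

Build the Grundy sequence with g(k) = mex{g(k−s) : s ∈ {3, 6}, s ≤ k}:
k:     0  1  2  3  4  5  6  7
g(k):  0  0  0  1  1  1  2  2
So g(7) = 2.

2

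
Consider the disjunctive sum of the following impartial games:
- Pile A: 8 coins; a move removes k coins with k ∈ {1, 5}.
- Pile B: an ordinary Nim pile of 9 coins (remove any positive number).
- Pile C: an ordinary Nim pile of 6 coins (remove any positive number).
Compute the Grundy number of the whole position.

15

Grundy values for pile A (subtraction set {1, 5}):
k:     0  1  2  3  4  5  6  7  8
g(k):  0  1  0  1  0  1  0  1  0
So g(8) = 0.
Pile B is a plain Nim pile of size 9, so its Grundy value is 9.
Pile C is a plain Nim pile of size 6, so its Grundy value is 6.
By the Sprague-Grundy theorem, the Grundy value of a sum of independent games is the XOR of the component values.
Combined value = 0 XOR 9 XOR 6 = 15.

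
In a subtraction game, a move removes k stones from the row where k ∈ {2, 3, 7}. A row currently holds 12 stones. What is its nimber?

1

Build the Grundy sequence with g(k) = mex{g(k−s) : s ∈ {2, 3, 7}, s ≤ k}:
k:     0  1  2  3  4  5  6  7  8  9 10 11 12
g(k):  0  0  1  1  2  0  0  1  1  2  0  0  1
So g(12) = 1.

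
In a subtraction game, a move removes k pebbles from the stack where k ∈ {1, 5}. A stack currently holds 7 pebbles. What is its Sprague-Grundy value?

Compute g(0), g(1), … for moves {1, 5}:
g(0) = mex{} = 0
g(1) = mex{0} = 1
g(2) = mex{1} = 0
g(3) = mex{0} = 1
g(4) = mex{1} = 0
g(5) = mex{0} = 1
g(6) = mex{1} = 0
g(7) = mex{0} = 1
So g(7) = 1.

1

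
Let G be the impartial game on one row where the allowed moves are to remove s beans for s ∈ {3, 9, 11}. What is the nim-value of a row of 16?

Grundy values for subtraction set {3, 9, 11}:
k:     0  1  2  3  4  5  6  7  8  9 10 11 12 13 14 15 16
g(k):  0  0  0  1  1  1  0  0  0  1  1  1  2  2  0  3  3
So g(16) = 3.

3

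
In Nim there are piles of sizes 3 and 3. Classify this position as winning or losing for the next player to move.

Compute the nim-sum pairwise:
3 XOR 3 = 0
The nim-sum is 0, so this is a P-position: the player to move is in a losing position under optimal play.

Losing position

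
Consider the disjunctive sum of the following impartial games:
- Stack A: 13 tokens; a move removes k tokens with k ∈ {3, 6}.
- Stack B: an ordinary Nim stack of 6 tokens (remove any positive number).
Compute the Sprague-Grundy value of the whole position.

Grundy values for stack A (subtraction set {3, 6}):
g(0) = mex{} = 0
g(1) = mex{} = 0
g(2) = mex{} = 0
g(3) = mex{0} = 1
g(4) = mex{0} = 1
g(5) = mex{0} = 1
g(6) = mex{0,1} = 2
g(7) = mex{0,1} = 2
g(8) = mex{0,1} = 2
g(9) = mex{1,2} = 0
g(10) = mex{1,2} = 0
g(11) = mex{1,2} = 0
g(12) = mex{0,2} = 1
g(13) = mex{0,2} = 1
So g(13) = 1.
Stack B is a plain Nim stack of size 6, so its Grundy value is 6.
By the Sprague-Grundy theorem, the Grundy value of a sum of independent games is the XOR of the component values.
Combined value = 1 ⊕ 6 = 7.

7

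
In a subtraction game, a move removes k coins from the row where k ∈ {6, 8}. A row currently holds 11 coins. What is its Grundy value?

1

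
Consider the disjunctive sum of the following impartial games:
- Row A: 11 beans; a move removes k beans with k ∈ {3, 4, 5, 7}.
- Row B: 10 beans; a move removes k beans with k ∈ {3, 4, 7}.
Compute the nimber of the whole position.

0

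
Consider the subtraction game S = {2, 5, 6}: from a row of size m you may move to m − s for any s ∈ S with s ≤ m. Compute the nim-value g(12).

Compute g(0), g(1), … for moves {2, 5, 6}:
g(0) = mex{} = 0
g(1) = mex{} = 0
g(2) = mex{0} = 1
g(3) = mex{0} = 1
g(4) = mex{1} = 0
g(5) = mex{0,1} = 2
g(6) = mex{0} = 1
g(7) = mex{0,1,2} = 3
g(8) = mex{1} = 0
g(9) = mex{0,1,3} = 2
g(10) = mex{0,2} = 1
g(11) = mex{1,2} = 0
g(12) = mex{1,3} = 0
So g(12) = 0.

0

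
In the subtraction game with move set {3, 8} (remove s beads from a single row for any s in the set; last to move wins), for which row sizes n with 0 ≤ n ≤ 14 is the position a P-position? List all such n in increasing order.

0, 1, 2, 6, 7, 11, 12, 13

Grundy values for subtraction set {3, 8}:
k:     0  1  2  3  4  5  6  7  8  9 10 11 12 13 14
g(k):  0  0  0  1  1  1  0  0  2  1  1  0  0  0  1
The P-positions (g = 0) in 0..14 are 0, 1, 2, 6, 7, 11, 12, 13.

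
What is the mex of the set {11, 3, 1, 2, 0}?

4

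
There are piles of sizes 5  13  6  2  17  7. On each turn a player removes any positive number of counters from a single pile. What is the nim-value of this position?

26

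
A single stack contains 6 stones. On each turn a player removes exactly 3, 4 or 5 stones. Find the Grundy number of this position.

2

Grundy values for subtraction set {3, 4, 5}:
k:     0  1  2  3  4  5  6
g(k):  0  0  0  1  1  1  2
So g(6) = 2.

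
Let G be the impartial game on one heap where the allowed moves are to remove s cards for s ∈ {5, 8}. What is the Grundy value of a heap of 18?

1

Grundy values for subtraction set {5, 8}:
k:     0  1  2  3  4  5  6  7  8  9 10 11 12 13 14 15 16 17 18
g(k):  0  0  0  0  0  1  1  1  1  1  2  2  2  0  0  0  0  0  1
So g(18) = 1.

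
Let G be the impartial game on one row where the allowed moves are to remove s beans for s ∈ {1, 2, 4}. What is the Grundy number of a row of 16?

1

Grundy values for subtraction set {1, 2, 4}:
k:     0  1  2  3  4  5  6  7  8  9 10 11 12 13 14 15 16
g(k):  0  1  2  0  1  2  0  1  2  0  1  2  0  1  2  0  1
So g(16) = 1.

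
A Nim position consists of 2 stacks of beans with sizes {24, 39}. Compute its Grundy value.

Compute the nim-sum pairwise:
24 ^ 39 = 63

63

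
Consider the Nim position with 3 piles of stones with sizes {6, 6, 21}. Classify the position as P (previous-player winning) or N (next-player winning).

N-position

Compute the nim-sum pairwise:
6 ⊕ 6 = 0
0 ⊕ 21 = 21
The nim-sum is 21 ≠ 0, so this is an N-position: the player to move can win.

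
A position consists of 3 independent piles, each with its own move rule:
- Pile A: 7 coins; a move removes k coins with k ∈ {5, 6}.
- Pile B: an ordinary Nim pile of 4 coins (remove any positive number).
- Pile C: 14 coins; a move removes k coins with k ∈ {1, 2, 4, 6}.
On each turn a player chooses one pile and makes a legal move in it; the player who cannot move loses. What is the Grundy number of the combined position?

For pile A, compute g(0), g(1), … with moves {5, 6}:
k:     0  1  2  3  4  5  6  7
g(k):  0  0  0  0  0  1  1  1
So g(7) = 1.
Pile B is a plain Nim pile of size 4, so its Grundy value is 4.
For pile C, compute g(0), g(1), … with moves {1, 2, 4, 6}:
k:     0  1  2  3  4  5  6  7  8  9 10 11 12 13 14
g(k):  0  1  2  0  1  2  3  4  0  1  2  0  1  2  3
So g(14) = 3.
The value of a disjunctive sum is the nim-sum of the parts.
Combined value = 1 ⊕ 4 ⊕ 3 = 6.

6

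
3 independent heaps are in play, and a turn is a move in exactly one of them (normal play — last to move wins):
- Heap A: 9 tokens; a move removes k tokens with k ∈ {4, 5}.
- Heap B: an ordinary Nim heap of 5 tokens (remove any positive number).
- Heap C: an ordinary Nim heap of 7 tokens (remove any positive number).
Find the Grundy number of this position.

2

Build the Grundy sequence for heap A with g(k) = mex{g(k−s) : s ∈ {4, 5}, s ≤ k}:
k:     0  1  2  3  4  5  6  7  8  9
g(k):  0  0  0  0  1  1  1  1  2  0
So g(9) = 0.
Heap B is a plain Nim heap of size 5, so its Grundy value is 5.
Heap C is a plain Nim heap of size 7, so its Grundy value is 7.
By the Sprague-Grundy theorem, the Grundy value of a sum of independent games is the XOR of the component values.
Combined value = 0 ⊕ 5 ⊕ 7 = 2.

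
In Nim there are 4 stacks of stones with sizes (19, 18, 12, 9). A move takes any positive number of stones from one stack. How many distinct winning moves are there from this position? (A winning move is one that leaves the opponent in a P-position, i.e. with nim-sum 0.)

1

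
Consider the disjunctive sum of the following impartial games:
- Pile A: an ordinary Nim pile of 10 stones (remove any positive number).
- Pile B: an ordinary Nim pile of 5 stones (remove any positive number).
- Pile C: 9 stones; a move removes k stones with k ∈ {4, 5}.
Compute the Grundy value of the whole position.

15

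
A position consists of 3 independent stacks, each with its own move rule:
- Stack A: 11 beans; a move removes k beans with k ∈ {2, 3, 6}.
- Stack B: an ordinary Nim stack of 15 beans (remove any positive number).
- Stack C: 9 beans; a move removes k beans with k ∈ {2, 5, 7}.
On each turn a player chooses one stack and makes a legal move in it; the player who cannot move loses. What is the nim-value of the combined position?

12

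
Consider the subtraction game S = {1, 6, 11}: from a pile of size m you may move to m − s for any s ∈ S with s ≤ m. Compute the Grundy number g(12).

Build the Grundy sequence with g(k) = mex{g(k−s) : s ∈ {1, 6, 11}, s ≤ k}:
k:     0  1  2  3  4  5  6  7  8  9 10 11 12
g(k):  0  1  0  1  0  1  2  0  1  0  1  2  0
So g(12) = 0.

0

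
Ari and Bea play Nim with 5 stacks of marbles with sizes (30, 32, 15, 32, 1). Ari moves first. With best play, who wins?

Ari wins

Write each in binary and XOR column by column:
  011110  (30)
  100000  (32)
  001111  (15)
  100000  (32)
  000001  (1)
  ------
  010000  (16)
The nim-sum is 16 ≠ 0, so this is an N-position: the player to move can win; Ari has a winning move.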